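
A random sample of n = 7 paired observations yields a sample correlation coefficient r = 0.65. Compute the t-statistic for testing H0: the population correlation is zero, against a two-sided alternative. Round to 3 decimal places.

1.913

t = r·√(n−2) / √(1−r²) with r = 0.65, n = 7
  = 0.65·√5 / √(1 − 0.4225)
  = 0.65·2.236068 / 0.759934
  = 1.453444 / 0.759934 = 1.913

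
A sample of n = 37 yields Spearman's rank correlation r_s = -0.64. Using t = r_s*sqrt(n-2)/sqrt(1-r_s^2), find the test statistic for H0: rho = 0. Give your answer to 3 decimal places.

-4.928

t = r_s·√(n−2) / √(1−r_s²) with r_s = -0.64, n = 37
  = -0.64·√35 / √(1 − 0.4096)
  = -0.64·5.916080 / 0.768375
  = -3.786291 / 0.768375 = -4.928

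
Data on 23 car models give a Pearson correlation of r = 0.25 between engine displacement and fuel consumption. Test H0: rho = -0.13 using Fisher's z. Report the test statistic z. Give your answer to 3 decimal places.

1.727

z_r = atanh(0.25) = 0.255413,  z_0 = atanh(-0.13) = -0.130740
SE = 1/√(n−3) = 1/√20 = 0.223607
z = (z_r − z_0)/SE = (0.255413 − (-0.130740)) / 0.223607 = 0.386153 / 0.223607 = 1.727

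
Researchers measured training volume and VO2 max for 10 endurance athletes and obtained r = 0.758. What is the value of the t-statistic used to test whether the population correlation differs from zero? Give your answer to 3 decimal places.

3.287

1 − r² = 1 − 0.574564 = 0.425436;  √(1−r²) = 0.652255
√(n−2) = √8 = 2.828427
t = r·√(n−2)/√(1−r²) = 0.758 · 2.828427 / 0.652255 = 3.287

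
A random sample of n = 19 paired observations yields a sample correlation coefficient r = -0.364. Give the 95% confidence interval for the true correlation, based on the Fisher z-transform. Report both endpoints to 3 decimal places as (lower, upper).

(-0.702, 0.108)

z_r = atanh(-0.364) = -0.381489;  SE = 1/√(n−3) = 1/√16 = 0.250000
z-limits: -0.381489 ± 1.960·0.250000 = -0.381489 ± 0.490000 = [-0.871489, 0.108511]
ρ-limits: (tanh -0.871489, tanh 0.108511) = (-0.702, 0.108)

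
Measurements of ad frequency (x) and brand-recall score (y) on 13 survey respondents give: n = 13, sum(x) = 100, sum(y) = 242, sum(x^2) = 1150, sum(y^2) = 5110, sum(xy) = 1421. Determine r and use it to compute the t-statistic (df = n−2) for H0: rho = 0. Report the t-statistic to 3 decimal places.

S_xy = nΣxy − ΣxΣy = 13·1421 − 100·242 = 18473 − 24200 = -5727
S_xx = nΣx² − (Σx)² = 13·1150 − 100² = 14950 − 10000 = 4950
S_yy = nΣy² − (Σy)² = 13·5110 − 242² = 66430 − 58564 = 7866
r = S_xy / √(S_xx·S_yy) = -5727 / √(4950·7866) = -5727 / √38936700 = -5727 / 6239.9279 = -0.9178
t = r·√(n−2)/√(1−r²) = -0.9178·√11 / √(1−0.842357) = -3.043998 / 0.397043 = -7.667

-7.667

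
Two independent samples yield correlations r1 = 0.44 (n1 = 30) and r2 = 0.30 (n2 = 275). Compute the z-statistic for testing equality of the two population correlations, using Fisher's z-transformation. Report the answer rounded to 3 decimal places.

0.806

Fisher z-transforms: z1 = atanh(0.44) = 0.472231, z2 = atanh(0.30) = 0.309520; difference d = 0.162711
Var(d) = 1/27 + 1/272 = 0.0370370 + 0.0036765 = 0.0407135
z = d/√Var(d) = 0.162711 / √0.0407135 = 0.162711 / 0.201776 = 0.806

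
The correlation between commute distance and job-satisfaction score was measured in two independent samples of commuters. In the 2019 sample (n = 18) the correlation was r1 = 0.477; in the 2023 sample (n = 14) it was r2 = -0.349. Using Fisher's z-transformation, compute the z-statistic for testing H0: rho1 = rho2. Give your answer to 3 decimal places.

2.225

z1 = atanh(0.477) = 0.519093,  z2 = atanh(-0.349) = -0.364305
SE = √(1/(n1−3) + 1/(n2−3)) = √(1/15 + 1/11) = √(0.0666667 + 0.0909091) = √0.1575758 = 0.396958
z = (z1 − z2)/SE = (0.519093 − (-0.364305)) / 0.396958 = 0.883398 / 0.396958 = 2.225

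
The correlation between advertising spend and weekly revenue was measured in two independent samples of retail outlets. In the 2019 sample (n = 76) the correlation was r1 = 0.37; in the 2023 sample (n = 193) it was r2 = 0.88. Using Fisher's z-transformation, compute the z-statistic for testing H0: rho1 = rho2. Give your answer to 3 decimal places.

z1 = atanh(0.37) = 0.388423,  z2 = atanh(0.88) = 1.375768
SE = √(1/(n1−3) + 1/(n2−3)) = √(1/73 + 1/190) = √(0.0136986 + 0.0052632) = √0.0189618 = 0.137702
z = (z1 − z2)/SE = (0.388423 − 1.375768) / 0.137702 = -0.987345 / 0.137702 = -7.170

-7.170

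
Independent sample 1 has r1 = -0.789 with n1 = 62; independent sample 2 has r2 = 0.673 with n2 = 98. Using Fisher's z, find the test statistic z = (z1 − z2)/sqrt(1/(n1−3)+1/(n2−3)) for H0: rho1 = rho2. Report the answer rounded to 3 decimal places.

-11.372

z1 = atanh(-0.789) = -1.068777,  z2 = atanh(0.673) = 0.816207
SE = √(1/(n1−3) + 1/(n2−3)) = √(1/59 + 1/95) = √(0.0169492 + 0.0105263) = √0.0274755 = 0.165757
z = (z1 − z2)/SE = (-1.068777 − 0.816207) / 0.165757 = -1.884984 / 0.165757 = -11.372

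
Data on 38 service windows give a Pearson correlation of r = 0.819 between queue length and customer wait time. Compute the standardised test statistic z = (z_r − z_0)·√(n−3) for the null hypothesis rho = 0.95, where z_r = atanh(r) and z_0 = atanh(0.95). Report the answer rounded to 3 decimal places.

z_r = atanh(0.819) = 1.153773,  z_0 = atanh(0.95) = 1.831781
SE = 1/√(n−3) = 1/√35 = 0.169031
z = (z_r − z_0)/SE = (1.153773 − 1.831781) / 0.169031 = -0.678008 / 0.169031 = -4.011

-4.011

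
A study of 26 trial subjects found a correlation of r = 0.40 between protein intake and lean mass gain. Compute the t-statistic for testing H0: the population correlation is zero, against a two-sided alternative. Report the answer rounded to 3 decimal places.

2.138

t = r·√(n−2) / √(1−r²) with r = 0.40, n = 26
  = 0.40·√24 / √(1 − 0.1600)
  = 0.40·4.898979 / 0.916515
  = 1.959592 / 0.916515 = 2.138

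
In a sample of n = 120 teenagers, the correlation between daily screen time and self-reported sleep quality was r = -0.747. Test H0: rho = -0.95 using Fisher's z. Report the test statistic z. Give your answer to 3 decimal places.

z_r = atanh(-0.747) = -0.966133,  z_0 = atanh(-0.95) = -1.831781
SE = 1/√(n−3) = 1/√117 = 0.092450
z = (z_r − z_0)/SE = (-0.966133 − (-1.831781)) / 0.092450 = 0.865648 / 0.092450 = 9.363

9.363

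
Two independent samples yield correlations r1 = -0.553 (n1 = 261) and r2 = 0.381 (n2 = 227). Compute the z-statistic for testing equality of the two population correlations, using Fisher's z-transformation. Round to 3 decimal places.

-11.212

z1 = atanh(-0.553) = -0.622693,  z2 = atanh(0.381) = 0.401229
SE = √(1/(n1−3) + 1/(n2−3)) = √(1/258 + 1/224) = √(0.0038760 + 0.0044643) = √0.0083403 = 0.091325
z = (z1 − z2)/SE = (-0.622693 − 0.401229) / 0.091325 = -1.023922 / 0.091325 = -11.212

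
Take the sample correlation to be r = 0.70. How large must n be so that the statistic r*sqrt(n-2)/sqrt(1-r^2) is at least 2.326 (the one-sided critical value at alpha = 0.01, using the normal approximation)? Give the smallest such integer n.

Need r·√(n−2)/√(1−r²) ≥ 2.326
√(n−2) ≥ 2.326·√(1−0.4900) / 0.70 = 2.326·0.714143 / 0.70 = 2.3730
n−2 ≥ 5.6311  ⇒  n ≥ 7.6311
Smallest integer n = 8

8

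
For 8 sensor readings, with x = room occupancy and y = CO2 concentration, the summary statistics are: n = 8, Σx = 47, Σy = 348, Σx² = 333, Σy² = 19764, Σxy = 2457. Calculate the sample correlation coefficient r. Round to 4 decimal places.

S_xy = nΣxy − ΣxΣy = 8·2457 − 47·348 = 19656 − 16356 = 3300
S_xx = nΣx² − (Σx)² = 8·333 − 47² = 2664 − 2209 = 455
S_yy = nΣy² − (Σy)² = 8·19764 − 348² = 158112 − 121104 = 37008
r = S_xy / √(S_xx·S_yy) = 3300 / √(455·37008) = 3300 / √16838640 = 3300 / 4103.4912 = 0.8042

0.8042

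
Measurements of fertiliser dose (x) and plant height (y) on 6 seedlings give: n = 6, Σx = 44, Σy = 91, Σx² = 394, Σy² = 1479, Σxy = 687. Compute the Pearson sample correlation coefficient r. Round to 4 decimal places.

0.2342

S_xy = nΣxy − ΣxΣy = 6·687 − 44·91 = 4122 − 4004 = 118
S_xx = nΣx² − (Σx)² = 6·394 − 44² = 2364 − 1936 = 428
S_yy = nΣy² − (Σy)² = 6·1479 − 91² = 8874 − 8281 = 593
r = S_xy / √(S_xx·S_yy) = 118 / √(428·593) = 118 / √253804 = 118 / 503.7896 = 0.2342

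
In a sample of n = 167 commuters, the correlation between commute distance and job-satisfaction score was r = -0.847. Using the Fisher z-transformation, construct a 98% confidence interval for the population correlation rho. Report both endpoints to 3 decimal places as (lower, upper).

z_r = atanh(-0.847) = -1.245440;  SE = 1/√(n−3) = 1/√164 = 0.078087
z-limits: -1.245440 ± 2.326·0.078087 = -1.245440 ± 0.181630 = [-1.427070, -1.063810]
ρ-limits: (tanh -1.427070, tanh -1.063810) = (-0.891, -0.787)

(-0.891, -0.787)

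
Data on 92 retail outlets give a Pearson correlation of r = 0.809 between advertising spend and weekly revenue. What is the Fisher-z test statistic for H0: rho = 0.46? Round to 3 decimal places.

Fisher z: atanh(0.809) = 1.124128, atanh(0.46) = 0.497311
z = (z_r − z_0)·√(n−3) = (1.124128 − 0.497311)·√89 = 0.626817 · 9.433981 = 5.913

5.913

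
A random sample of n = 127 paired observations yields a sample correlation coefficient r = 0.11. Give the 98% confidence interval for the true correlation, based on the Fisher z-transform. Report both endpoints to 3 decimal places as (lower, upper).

(-0.098, 0.309)

Fisher z: z_r = atanh(r) = ½·ln((1+0.11)/(1−0.11)) = 0.110447
SE(z) = 1/√(n−3) = 1/√124 = 0.089803
98% ⇒ z* = 2.326; margin = 2.326·0.089803 = 0.208882
CI on z-scale: (-0.098435, 0.319329)
Back-transform: tanh(-0.098435) = -0.098118, tanh(0.319329) = 0.308900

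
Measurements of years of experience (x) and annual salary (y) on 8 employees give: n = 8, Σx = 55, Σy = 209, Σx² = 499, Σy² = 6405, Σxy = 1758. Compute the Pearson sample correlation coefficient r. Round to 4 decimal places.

0.9502

Numerator: nΣxy − (Σx)(Σy) = 8·1758 − (55)(209) = 2569
Denominator: √[(nΣx²−(Σx)²)(nΣy²−(Σy)²)]
  nΣx²−(Σx)² = 8·499 − 3025 = 967;  nΣy²−(Σy)² = 8·6405 − 43681 = 7559
  √(967·7559) = √7309553 = 2703.6185
r = 2569 / 2703.6185 = 0.9502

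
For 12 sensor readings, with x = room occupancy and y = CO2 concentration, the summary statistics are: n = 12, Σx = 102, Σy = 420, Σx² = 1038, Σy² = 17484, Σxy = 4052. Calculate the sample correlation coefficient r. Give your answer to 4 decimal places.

S_xy = nΣxy − ΣxΣy = 12·4052 − 102·420 = 48624 − 42840 = 5784
S_xx = nΣx² − (Σx)² = 12·1038 − 102² = 12456 − 10404 = 2052
S_yy = nΣy² − (Σy)² = 12·17484 − 420² = 209808 − 176400 = 33408
r = S_xy / √(S_xx·S_yy) = 5784 / √(2052·33408) = 5784 / √68553216 = 5784 / 8279.6870 = 0.6986

0.6986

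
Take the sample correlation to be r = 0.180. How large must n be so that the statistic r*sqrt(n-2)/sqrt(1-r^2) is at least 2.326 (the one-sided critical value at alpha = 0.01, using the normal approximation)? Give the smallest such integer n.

Need r·√(n−2)/√(1−r²) ≥ 2.326
√(n−2) ≥ 2.326·√(1−0.032400) / 0.180 = 2.326·0.983667 / 0.180 = 12.7112
n−2 ≥ 161.5746  ⇒  n ≥ 163.5746
Smallest integer n = 164

164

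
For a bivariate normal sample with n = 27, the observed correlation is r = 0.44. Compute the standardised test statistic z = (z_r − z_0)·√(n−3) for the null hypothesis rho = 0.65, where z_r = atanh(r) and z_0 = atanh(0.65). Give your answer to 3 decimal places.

z_r = atanh(0.44) = 0.472231,  z_0 = atanh(0.65) = 0.775299
SE = 1/√(n−3) = 1/√24 = 0.204124
z = (z_r − z_0)/SE = (0.472231 − 0.775299) / 0.204124 = -0.303068 / 0.204124 = -1.485

-1.485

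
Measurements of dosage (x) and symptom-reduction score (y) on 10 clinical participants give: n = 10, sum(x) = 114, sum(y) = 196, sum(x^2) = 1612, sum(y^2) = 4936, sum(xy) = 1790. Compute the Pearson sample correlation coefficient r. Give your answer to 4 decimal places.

Numerator: nΣxy − (Σx)(Σy) = 10·1790 − (114)(196) = -4444
Denominator: √[(nΣx²−(Σx)²)(nΣy²−(Σy)²)]
  nΣx²−(Σx)² = 10·1612 − 12996 = 3124;  nΣy²−(Σy)² = 10·4936 − 38416 = 10944
  √(3124·10944) = √34189056 = 5847.1408
r = -4444 / 5847.1408 = -0.7600

-0.7600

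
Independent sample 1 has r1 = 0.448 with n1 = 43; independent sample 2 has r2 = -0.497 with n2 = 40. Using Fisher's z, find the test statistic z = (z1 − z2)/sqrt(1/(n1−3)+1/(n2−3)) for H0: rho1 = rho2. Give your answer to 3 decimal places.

Fisher z-transforms: z1 = atanh(0.448) = 0.482195, z2 = atanh(-0.497) = -0.545314; difference d = 1.027509
Var(d) = 1/40 + 1/37 = 0.0250000 + 0.0270270 = 0.0520270
z = d/√Var(d) = 1.027509 / √0.0520270 = 1.027509 / 0.228094 = 4.505

4.505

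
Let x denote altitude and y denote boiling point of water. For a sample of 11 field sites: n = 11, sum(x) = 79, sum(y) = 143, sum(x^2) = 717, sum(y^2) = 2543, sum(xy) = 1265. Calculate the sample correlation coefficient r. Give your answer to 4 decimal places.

0.7439

S_xy = nΣxy − ΣxΣy = 11·1265 − 79·143 = 13915 − 11297 = 2618
S_xx = nΣx² − (Σx)² = 11·717 − 79² = 7887 − 6241 = 1646
S_yy = nΣy² − (Σy)² = 11·2543 − 143² = 27973 − 20449 = 7524
r = S_xy / √(S_xx·S_yy) = 2618 / √(1646·7524) = 2618 / √12384504 = 2618 / 3519.1624 = 0.7439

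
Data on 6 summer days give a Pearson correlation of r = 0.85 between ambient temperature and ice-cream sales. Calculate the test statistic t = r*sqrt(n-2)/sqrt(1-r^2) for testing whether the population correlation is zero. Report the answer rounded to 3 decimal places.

t = r·√(n−2) / √(1−r²) with r = 0.85, n = 6
  = 0.85·√4 / √(1 − 0.7225)
  = 0.85·2.000000 / 0.526783
  = 1.700000 / 0.526783 = 3.227

3.227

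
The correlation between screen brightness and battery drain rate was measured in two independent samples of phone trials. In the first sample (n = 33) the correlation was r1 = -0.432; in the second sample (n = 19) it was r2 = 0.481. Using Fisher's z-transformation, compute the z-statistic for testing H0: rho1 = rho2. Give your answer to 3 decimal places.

-3.187

Fisher z-transforms: z1 = atanh(-0.432) = -0.462353, z2 = atanh(0.481) = 0.524284; difference d = -0.986637
Var(d) = 1/30 + 1/16 = 0.0333333 + 0.0625000 = 0.0958333
z = d/√Var(d) = -0.986637 / √0.0958333 = -0.986637 / 0.309570 = -3.187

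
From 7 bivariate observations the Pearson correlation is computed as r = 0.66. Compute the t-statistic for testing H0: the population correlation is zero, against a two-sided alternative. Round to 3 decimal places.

t = r·√(n−2) / √(1−r²) with r = 0.66, n = 7
  = 0.66·√5 / √(1 − 0.4356)
  = 0.66·2.236068 / 0.751266
  = 1.475805 / 0.751266 = 1.964

1.964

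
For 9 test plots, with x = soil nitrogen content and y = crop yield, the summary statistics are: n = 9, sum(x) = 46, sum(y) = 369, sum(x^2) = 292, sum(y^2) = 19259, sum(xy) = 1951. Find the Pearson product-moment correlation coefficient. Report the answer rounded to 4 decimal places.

S_xy = nΣxy − ΣxΣy = 9·1951 − 46·369 = 17559 − 16974 = 585
S_xx = nΣx² − (Σx)² = 9·292 − 46² = 2628 − 2116 = 512
S_yy = nΣy² − (Σy)² = 9·19259 − 369² = 173331 − 136161 = 37170
r = S_xy / √(S_xx·S_yy) = 585 / √(512·37170) = 585 / √19031040 = 585 / 4362.4580 = 0.1341

0.1341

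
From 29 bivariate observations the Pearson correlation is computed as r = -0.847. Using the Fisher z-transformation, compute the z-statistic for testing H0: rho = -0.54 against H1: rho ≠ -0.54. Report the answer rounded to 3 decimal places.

-3.270

z_r = atanh(-0.847) = -1.245440,  z_0 = atanh(-0.54) = -0.604156
SE = 1/√(n−3) = 1/√26 = 0.196116
z = (z_r − z_0)/SE = (-1.245440 − (-0.604156)) / 0.196116 = -0.641284 / 0.196116 = -3.270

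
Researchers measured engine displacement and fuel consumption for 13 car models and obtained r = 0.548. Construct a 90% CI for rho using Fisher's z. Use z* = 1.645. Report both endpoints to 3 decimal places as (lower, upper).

(0.095, 0.813)

z_r = atanh(0.548) = 0.615518;  SE = 1/√(n−3) = 1/√10 = 0.316228
z-limits: 0.615518 ± 1.645·0.316228 = 0.615518 ± 0.520195 = [0.095323, 1.135713]
ρ-limits: (tanh 0.095323, tanh 1.135713) = (0.095, 0.813)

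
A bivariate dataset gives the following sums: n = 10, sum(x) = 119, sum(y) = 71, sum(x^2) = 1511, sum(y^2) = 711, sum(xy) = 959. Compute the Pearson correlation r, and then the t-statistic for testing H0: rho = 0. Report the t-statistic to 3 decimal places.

3.968

S_xy = nΣxy − ΣxΣy = 10·959 − 119·71 = 9590 − 8449 = 1141
S_xx = nΣx² − (Σx)² = 10·1511 − 119² = 15110 − 14161 = 949
S_yy = nΣy² − (Σy)² = 10·711 − 71² = 7110 − 5041 = 2069
r = S_xy / √(S_xx·S_yy) = 1141 / √(949·2069) = 1141 / √1963481 = 1141 / 1401.2427 = 0.8143
t = r·√(n−2)/√(1−r²) = 0.8143·√8 / √(1−0.663084) = 2.303188 / 0.580445 = 3.968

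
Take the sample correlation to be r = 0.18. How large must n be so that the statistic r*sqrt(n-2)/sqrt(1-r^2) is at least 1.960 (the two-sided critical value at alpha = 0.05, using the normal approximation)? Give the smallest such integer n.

117

r√(n−2)/√(1−r²) ≥ 1.960  ⇔  n−2 ≥ (1.960)²·(1−r²)/r²
(1−r²)/r² = (1−0.0324)/0.0324 = 29.8642
n ≥ 2 + 3.8416·29.8642 = 2 + 114.7263 = 116.7263
⌈116.7263⌉ = 117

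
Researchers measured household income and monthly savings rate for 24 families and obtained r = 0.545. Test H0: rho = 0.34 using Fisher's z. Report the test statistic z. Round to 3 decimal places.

Fisher z: atanh(0.545) = 0.611241, atanh(0.34) = 0.354093
z = (z_r − z_0)·√(n−3) = (0.611241 − 0.354093)·√21 = 0.257148 · 4.582576 = 1.178

1.178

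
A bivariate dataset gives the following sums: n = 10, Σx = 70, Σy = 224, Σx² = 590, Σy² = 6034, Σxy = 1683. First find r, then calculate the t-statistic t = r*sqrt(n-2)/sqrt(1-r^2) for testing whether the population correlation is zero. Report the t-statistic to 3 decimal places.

Numerator: nΣxy − (Σx)(Σy) = 10·1683 − (70)(224) = 1150
Denominator: √[(nΣx²−(Σx)²)(nΣy²−(Σy)²)]
  nΣx²−(Σx)² = 10·590 − 4900 = 1000;  nΣy²−(Σy)² = 10·6034 − 50176 = 10164
  √(1000·10164) = √10164000 = 3188.1029
r = 1150 / 3188.1029 = 0.3607
t = r·√(n−2)/√(1−r²) = 0.3607·√8 / √(1−0.130104) = 1.020214 / 0.932682 = 1.094

1.094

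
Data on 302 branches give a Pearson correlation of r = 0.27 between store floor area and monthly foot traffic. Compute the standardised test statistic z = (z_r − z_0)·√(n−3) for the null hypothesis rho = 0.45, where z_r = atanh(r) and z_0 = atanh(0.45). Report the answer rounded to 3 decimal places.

-3.594

Fisher z: atanh(0.27) = 0.276864, atanh(0.45) = 0.484700
z = (z_r − z_0)·√(n−3) = (0.276864 − 0.484700)·√299 = -0.207836 · 17.291616 = -3.594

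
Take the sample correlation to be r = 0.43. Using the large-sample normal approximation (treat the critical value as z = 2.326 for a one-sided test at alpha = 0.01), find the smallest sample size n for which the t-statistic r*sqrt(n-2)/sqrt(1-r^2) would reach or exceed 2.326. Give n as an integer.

r√(n−2)/√(1−r²) ≥ 2.326  ⇔  n−2 ≥ (2.326)²·(1−r²)/r²
(1−r²)/r² = (1−0.1849)/0.1849 = 4.4083
n ≥ 2 + 5.410276·4.4083 = 2 + 23.8501 = 25.8501
⌈25.8501⌉ = 26

26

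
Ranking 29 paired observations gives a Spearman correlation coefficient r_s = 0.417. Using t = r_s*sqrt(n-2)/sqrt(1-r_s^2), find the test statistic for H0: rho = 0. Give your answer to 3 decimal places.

2.384

t = r_s·√(n−2) / √(1−r_s²) with r_s = 0.417, n = 29
  = 0.417·√27 / √(1 − 0.173889)
  = 0.417·5.196152 / 0.908906
  = 2.166795 / 0.908906 = 2.384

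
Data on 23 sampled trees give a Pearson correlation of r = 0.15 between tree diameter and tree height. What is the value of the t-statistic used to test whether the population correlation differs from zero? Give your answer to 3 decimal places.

t = r·√(n−2) / √(1−r²) with r = 0.15, n = 23
  = 0.15·√21 / √(1 − 0.0225)
  = 0.15·4.582576 / 0.988686
  = 0.687386 / 0.988686 = 0.695

0.695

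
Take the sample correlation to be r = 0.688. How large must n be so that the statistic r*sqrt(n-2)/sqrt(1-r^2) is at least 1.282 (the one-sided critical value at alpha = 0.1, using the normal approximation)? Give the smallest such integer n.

4

r√(n−2)/√(1−r²) ≥ 1.282  ⇔  n−2 ≥ (1.282)²·(1−r²)/r²
(1−r²)/r² = (1−0.473344)/0.473344 = 1.1126
n ≥ 2 + 1.643524·1.1126 = 2 + 1.8286 = 3.8286
⌈3.8286⌉ = 4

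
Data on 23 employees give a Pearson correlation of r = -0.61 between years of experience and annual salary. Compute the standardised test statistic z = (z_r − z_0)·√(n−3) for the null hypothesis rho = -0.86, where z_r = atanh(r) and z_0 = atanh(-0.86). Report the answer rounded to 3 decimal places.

z_r = atanh(-0.61) = -0.708921,  z_0 = atanh(-0.86) = -1.293345
SE = 1/√(n−3) = 1/√20 = 0.223607
z = (z_r − z_0)/SE = (-0.708921 − (-1.293345)) / 0.223607 = 0.584424 / 0.223607 = 2.614

2.614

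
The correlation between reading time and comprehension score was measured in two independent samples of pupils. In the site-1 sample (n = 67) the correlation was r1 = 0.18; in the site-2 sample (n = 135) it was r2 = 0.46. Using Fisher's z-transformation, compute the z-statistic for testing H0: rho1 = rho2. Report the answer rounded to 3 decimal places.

-2.070

z1 = atanh(0.18) = 0.181983,  z2 = atanh(0.46) = 0.497311
SE = √(1/(n1−3) + 1/(n2−3)) = √(1/64 + 1/132) = √(0.0156250 + 0.0075758) = √0.0232008 = 0.152318
z = (z1 − z2)/SE = (0.181983 − 0.497311) / 0.152318 = -0.315328 / 0.152318 = -2.070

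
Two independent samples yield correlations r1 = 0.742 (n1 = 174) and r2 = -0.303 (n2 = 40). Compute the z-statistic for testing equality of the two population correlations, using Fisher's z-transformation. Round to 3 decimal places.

z1 = atanh(0.742) = 0.954915,  z2 = atanh(-0.303) = -0.312820
SE = √(1/(n1−3) + 1/(n2−3)) = √(1/171 + 1/37) = √(0.0058480 + 0.0270270) = √0.0328750 = 0.181315
z = (z1 − z2)/SE = (0.954915 − (-0.312820)) / 0.181315 = 1.267735 / 0.181315 = 6.992

6.992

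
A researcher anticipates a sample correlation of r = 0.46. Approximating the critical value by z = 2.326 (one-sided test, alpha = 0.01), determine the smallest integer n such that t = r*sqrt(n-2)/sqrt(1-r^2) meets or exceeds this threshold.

Need r·√(n−2)/√(1−r²) ≥ 2.326
√(n−2) ≥ 2.326·√(1−0.2116) / 0.46 = 2.326·0.887919 / 0.46 = 4.4898
n−2 ≥ 20.1583  ⇒  n ≥ 22.1583
Smallest integer n = 23

23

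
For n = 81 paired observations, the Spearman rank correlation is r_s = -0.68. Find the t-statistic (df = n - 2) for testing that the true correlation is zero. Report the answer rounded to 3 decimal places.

-8.243

t = r_s·√(n−2) / √(1−r_s²) with r_s = -0.68, n = 81
  = -0.68·√79 / √(1 − 0.4624)
  = -0.68·8.888194 / 0.733212
  = -6.043972 / 0.733212 = -8.243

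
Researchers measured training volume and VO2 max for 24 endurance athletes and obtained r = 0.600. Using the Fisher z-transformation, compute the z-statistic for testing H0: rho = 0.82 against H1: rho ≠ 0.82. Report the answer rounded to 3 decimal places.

Fisher z: atanh(0.600) = 0.693147, atanh(0.82) = 1.156817
z = (z_r − z_0)·√(n−3) = (0.693147 − 1.156817)·√21 = -0.463670 · 4.582576 = -2.125

-2.125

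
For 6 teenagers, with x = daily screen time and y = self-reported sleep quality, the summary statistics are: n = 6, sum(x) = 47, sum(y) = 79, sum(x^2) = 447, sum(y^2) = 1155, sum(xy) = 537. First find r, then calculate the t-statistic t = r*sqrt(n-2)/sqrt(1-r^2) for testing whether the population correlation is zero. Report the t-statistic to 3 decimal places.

S_xy = nΣxy − ΣxΣy = 6·537 − 47·79 = 3222 − 3713 = -491
S_xx = nΣx² − (Σx)² = 6·447 − 47² = 2682 − 2209 = 473
S_yy = nΣy² − (Σy)² = 6·1155 − 79² = 6930 − 6241 = 689
r = S_xy / √(S_xx·S_yy) = -491 / √(473·689) = -491 / √325897 = -491 / 570.8739 = -0.8601
t = r·√(n−2)/√(1−r²) = -0.8601·√4 / √(1−0.739772) = -1.720200 / 0.510125 = -3.372

-3.372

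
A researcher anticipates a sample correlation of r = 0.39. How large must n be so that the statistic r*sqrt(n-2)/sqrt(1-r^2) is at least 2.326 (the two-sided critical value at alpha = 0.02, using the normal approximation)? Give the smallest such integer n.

33

Need r·√(n−2)/√(1−r²) ≥ 2.326
√(n−2) ≥ 2.326·√(1−0.1521) / 0.39 = 2.326·0.920815 / 0.39 = 5.4918
n−2 ≥ 30.1599  ⇒  n ≥ 32.1599
Smallest integer n = 33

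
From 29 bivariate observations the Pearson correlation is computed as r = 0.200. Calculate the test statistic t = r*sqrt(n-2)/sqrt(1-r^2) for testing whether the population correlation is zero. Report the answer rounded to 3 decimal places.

1.061

t = r·√(n−2) / √(1−r²) with r = 0.200, n = 29
  = 0.200·√27 / √(1 − 0.040000)
  = 0.200·5.196152 / 0.979796
  = 1.039230 / 0.979796 = 1.061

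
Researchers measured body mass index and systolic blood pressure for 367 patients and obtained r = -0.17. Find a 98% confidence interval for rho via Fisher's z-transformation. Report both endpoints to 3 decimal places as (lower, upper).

Fisher z: z_r = atanh(r) = ½·ln((1+(-0.17))/(1−(-0.17))) = -0.171667
SE(z) = 1/√(n−3) = 1/√364 = 0.052414
98% ⇒ z* = 2.326; margin = 2.326·0.052414 = 0.121915
CI on z-scale: (-0.293582, -0.049752)
Back-transform: tanh(-0.293582) = -0.285428, tanh(-0.049752) = -0.049711

(-0.285, -0.050)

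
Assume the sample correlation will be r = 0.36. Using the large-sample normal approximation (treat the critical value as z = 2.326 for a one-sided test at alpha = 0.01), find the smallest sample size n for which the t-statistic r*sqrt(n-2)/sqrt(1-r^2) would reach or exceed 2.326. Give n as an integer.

39

r√(n−2)/√(1−r²) ≥ 2.326  ⇔  n−2 ≥ (2.326)²·(1−r²)/r²
(1−r²)/r² = (1−0.1296)/0.1296 = 6.7160
n ≥ 2 + 5.410276·6.7160 = 2 + 36.3354 = 38.3354
⌈38.3354⌉ = 39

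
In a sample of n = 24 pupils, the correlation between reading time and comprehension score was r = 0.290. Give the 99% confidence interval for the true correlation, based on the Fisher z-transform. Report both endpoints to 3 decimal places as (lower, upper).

(-0.258, 0.697)

Fisher z: z_r = atanh(r) = ½·ln((1+0.290)/(1−0.290)) = 0.298566
SE(z) = 1/√(n−3) = 1/√21 = 0.218218
99% ⇒ z* = 2.576; margin = 2.576·0.218218 = 0.562130
CI on z-scale: (-0.263564, 0.860696)
Back-transform: tanh(-0.263564) = -0.257626, tanh(0.860696) = 0.696616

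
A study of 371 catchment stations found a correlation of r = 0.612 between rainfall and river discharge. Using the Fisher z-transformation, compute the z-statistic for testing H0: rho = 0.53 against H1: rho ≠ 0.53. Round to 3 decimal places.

z_r = atanh(0.612) = 0.712113,  z_0 = atanh(0.53) = 0.590145
SE = 1/√(n−3) = 1/√368 = 0.052129
z = (z_r − z_0)/SE = (0.712113 − 0.590145) / 0.052129 = 0.121968 / 0.052129 = 2.340

2.340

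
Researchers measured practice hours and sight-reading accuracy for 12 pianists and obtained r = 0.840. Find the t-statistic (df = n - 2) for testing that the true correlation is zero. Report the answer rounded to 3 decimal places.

4.896

1 − r² = 1 − 0.705600 = 0.294400;  √(1−r²) = 0.542586
√(n−2) = √10 = 3.162278
t = r·√(n−2)/√(1−r²) = 0.840 · 3.162278 / 0.542586 = 4.896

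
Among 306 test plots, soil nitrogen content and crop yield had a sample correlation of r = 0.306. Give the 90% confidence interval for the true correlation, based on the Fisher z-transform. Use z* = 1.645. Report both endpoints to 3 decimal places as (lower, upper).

Fisher z: z_r = atanh(r) = ½·ln((1+0.306)/(1−0.306)) = 0.316126
SE(z) = 1/√(n−3) = 1/√303 = 0.057448
90% ⇒ z* = 1.645; margin = 1.645·0.057448 = 0.094502
CI on z-scale: (0.221624, 0.410628)
Back-transform: tanh(0.221624) = 0.218065, tanh(0.410628) = 0.389006

(0.218, 0.389)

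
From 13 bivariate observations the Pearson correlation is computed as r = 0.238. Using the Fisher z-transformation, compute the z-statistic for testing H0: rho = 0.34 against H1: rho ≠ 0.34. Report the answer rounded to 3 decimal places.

z_r = atanh(0.238) = 0.242653,  z_0 = atanh(0.34) = 0.354093
SE = 1/√(n−3) = 1/√10 = 0.316228
z = (z_r − z_0)/SE = (0.242653 − 0.354093) / 0.316228 = -0.111440 / 0.316228 = -0.352

-0.352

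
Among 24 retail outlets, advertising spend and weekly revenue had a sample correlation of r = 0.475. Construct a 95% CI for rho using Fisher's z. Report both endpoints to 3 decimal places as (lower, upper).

(0.089, 0.737)

Fisher z: z_r = atanh(r) = ½·ln((1+0.475)/(1−0.475)) = 0.516508
SE(z) = 1/√(n−3) = 1/√21 = 0.218218
95% ⇒ z* = 1.960; margin = 1.960·0.218218 = 0.427707
CI on z-scale: (0.088801, 0.944215)
Back-transform: tanh(0.088801) = 0.088568, tanh(0.944215) = 0.737153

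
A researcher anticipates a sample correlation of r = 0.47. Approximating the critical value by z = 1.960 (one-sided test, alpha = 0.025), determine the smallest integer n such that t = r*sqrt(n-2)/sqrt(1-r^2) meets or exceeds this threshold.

r√(n−2)/√(1−r²) ≥ 1.960  ⇔  n−2 ≥ (1.960)²·(1−r²)/r²
(1−r²)/r² = (1−0.2209)/0.2209 = 3.5269
n ≥ 2 + 3.8416·3.5269 = 2 + 13.5489 = 15.5489
⌈15.5489⌉ = 16

16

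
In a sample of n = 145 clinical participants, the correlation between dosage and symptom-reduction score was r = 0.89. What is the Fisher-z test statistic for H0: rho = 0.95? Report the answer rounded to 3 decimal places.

z_r = atanh(0.89) = 1.421926,  z_0 = atanh(0.95) = 1.831781
SE = 1/√(n−3) = 1/√142 = 0.083918
z = (z_r − z_0)/SE = (1.421926 − 1.831781) / 0.083918 = -0.409855 / 0.083918 = -4.884

-4.884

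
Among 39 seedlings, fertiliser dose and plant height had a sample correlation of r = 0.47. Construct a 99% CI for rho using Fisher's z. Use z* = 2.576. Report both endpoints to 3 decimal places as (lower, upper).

z_r = atanh(0.47) = 0.510070;  SE = 1/√(n−3) = 1/√36 = 0.166667
z-limits: 0.510070 ± 2.576·0.166667 = 0.510070 ± 0.429334 = [0.080736, 0.939404]
ρ-limits: (tanh 0.080736, tanh 0.939404) = (0.081, 0.735)

(0.081, 0.735)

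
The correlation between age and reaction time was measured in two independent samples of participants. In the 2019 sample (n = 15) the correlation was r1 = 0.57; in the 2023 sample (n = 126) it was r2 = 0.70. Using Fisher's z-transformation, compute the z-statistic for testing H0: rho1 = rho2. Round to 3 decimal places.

-0.727

Fisher z-transforms: z1 = atanh(0.57) = 0.647523, z2 = atanh(0.70) = 0.867301; difference d = -0.219778
Var(d) = 1/12 + 1/123 = 0.0833333 + 0.0081301 = 0.0914634
z = d/√Var(d) = -0.219778 / √0.0914634 = -0.219778 / 0.302429 = -0.727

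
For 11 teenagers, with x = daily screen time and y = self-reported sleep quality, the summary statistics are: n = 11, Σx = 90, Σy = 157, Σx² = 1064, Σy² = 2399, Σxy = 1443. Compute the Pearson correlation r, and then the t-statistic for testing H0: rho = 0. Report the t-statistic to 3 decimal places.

S_xy = nΣxy − ΣxΣy = 11·1443 − 90·157 = 15873 − 14130 = 1743
S_xx = nΣx² − (Σx)² = 11·1064 − 90² = 11704 − 8100 = 3604
S_yy = nΣy² − (Σy)² = 11·2399 − 157² = 26389 − 24649 = 1740
r = S_xy / √(S_xx·S_yy) = 1743 / √(3604·1740) = 1743 / √6270960 = 1743 / 2504.1885 = 0.6960
t = r·√(n−2)/√(1−r²) = 0.6960·√9 / √(1−0.484416) = 2.088000 / 0.718042 = 2.908

2.908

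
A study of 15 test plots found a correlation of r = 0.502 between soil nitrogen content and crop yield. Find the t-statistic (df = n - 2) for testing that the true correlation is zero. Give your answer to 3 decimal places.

t = r·√(n−2) / √(1−r²) with r = 0.502, n = 15
  = 0.502·√13 / √(1 − 0.252004)
  = 0.502·3.605551 / 0.864868
  = 1.809987 / 0.864868 = 2.093

2.093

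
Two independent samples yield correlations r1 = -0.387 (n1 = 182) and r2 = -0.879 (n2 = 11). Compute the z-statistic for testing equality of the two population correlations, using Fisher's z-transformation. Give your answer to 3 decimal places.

2.665

z1 = atanh(-0.387) = -0.408267,  z2 = atanh(-0.879) = -1.371352
SE = √(1/(n1−3) + 1/(n2−3)) = √(1/179 + 1/8) = √(0.0055866 + 0.1250000) = √0.1305866 = 0.361368
z = (z1 − z2)/SE = (-0.408267 − (-1.371352)) / 0.361368 = 0.963085 / 0.361368 = 2.665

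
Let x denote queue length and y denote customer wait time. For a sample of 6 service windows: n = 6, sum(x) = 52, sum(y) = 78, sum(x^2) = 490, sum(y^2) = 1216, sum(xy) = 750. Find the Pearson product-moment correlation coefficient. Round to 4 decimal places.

0.8302

S_xy = nΣxy − ΣxΣy = 6·750 − 52·78 = 4500 − 4056 = 444
S_xx = nΣx² − (Σx)² = 6·490 − 52² = 2940 − 2704 = 236
S_yy = nΣy² − (Σy)² = 6·1216 − 78² = 7296 − 6084 = 1212
r = S_xy / √(S_xx·S_yy) = 444 / √(236·1212) = 444 / √286032 = 444 / 534.8196 = 0.8302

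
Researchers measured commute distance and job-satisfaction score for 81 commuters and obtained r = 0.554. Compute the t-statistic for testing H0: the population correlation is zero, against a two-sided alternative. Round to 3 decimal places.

5.915

1 − r² = 1 − 0.306916 = 0.693084;  √(1−r²) = 0.832517
√(n−2) = √79 = 8.888194
t = r·√(n−2)/√(1−r²) = 0.554 · 8.888194 / 0.832517 = 5.915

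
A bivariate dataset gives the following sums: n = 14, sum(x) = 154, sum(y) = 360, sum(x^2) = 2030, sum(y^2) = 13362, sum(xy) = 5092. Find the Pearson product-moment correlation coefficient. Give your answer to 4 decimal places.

S_xy = nΣxy − ΣxΣy = 14·5092 − 154·360 = 71288 − 55440 = 15848
S_xx = nΣx² − (Σx)² = 14·2030 − 154² = 28420 − 23716 = 4704
S_yy = nΣy² − (Σy)² = 14·13362 − 360² = 187068 − 129600 = 57468
r = S_xy / √(S_xx·S_yy) = 15848 / √(4704·57468) = 15848 / √270329472 = 15848 / 16441.6992 = 0.9639

0.9639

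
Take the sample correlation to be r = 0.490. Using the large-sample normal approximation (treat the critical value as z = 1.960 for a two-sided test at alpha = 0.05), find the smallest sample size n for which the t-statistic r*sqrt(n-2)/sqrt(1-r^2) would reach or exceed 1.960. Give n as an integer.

r√(n−2)/√(1−r²) ≥ 1.960  ⇔  n−2 ≥ (1.960)²·(1−r²)/r²
(1−r²)/r² = (1−0.240100)/0.240100 = 3.1649
n ≥ 2 + 3.8416·3.1649 = 2 + 12.1583 = 14.1583
⌈14.1583⌉ = 15

15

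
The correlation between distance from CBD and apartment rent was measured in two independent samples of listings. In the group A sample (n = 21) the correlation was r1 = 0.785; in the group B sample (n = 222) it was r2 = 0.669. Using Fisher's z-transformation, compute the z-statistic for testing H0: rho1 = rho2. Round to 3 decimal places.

Fisher z-transforms: z1 = atanh(0.785) = 1.058268, z2 = atanh(0.669) = 0.808931; difference d = 0.249337
Var(d) = 1/18 + 1/219 = 0.0555556 + 0.0045662 = 0.0601218
z = d/√Var(d) = 0.249337 / √0.0601218 = 0.249337 / 0.245197 = 1.017

1.017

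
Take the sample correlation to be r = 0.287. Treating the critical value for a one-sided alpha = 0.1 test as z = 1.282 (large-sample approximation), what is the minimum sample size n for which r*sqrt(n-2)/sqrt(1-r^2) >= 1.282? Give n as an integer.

21

r√(n−2)/√(1−r²) ≥ 1.282  ⇔  n−2 ≥ (1.282)²·(1−r²)/r²
(1−r²)/r² = (1−0.082369)/0.082369 = 11.1405
n ≥ 2 + 1.643524·11.1405 = 2 + 18.3097 = 20.3097
⌈20.3097⌉ = 21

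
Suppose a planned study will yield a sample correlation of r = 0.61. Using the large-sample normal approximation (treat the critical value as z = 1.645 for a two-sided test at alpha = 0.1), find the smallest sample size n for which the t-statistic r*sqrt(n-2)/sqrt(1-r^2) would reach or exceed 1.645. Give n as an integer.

r√(n−2)/√(1−r²) ≥ 1.645  ⇔  n−2 ≥ (1.645)²·(1−r²)/r²
(1−r²)/r² = (1−0.3721)/0.3721 = 1.6874
n ≥ 2 + 2.706025·1.6874 = 2 + 4.5661 = 6.5661
⌈6.5661⌉ = 7

7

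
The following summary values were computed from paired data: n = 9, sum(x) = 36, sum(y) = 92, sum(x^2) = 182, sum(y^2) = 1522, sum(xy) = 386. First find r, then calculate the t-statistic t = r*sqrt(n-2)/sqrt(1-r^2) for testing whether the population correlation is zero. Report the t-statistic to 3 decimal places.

0.323

Numerator: nΣxy − (Σx)(Σy) = 9·386 − (36)(92) = 162
Denominator: √[(nΣx²−(Σx)²)(nΣy²−(Σy)²)]
  nΣx²−(Σx)² = 9·182 − 1296 = 342;  nΣy²−(Σy)² = 9·1522 − 8464 = 5234
  √(342·5234) = √1790028 = 1337.9193
r = 162 / 1337.9193 = 0.1211
t = r·√(n−2)/√(1−r²) = 0.1211·√7 / √(1−0.014665) = 0.320400 / 0.992640 = 0.323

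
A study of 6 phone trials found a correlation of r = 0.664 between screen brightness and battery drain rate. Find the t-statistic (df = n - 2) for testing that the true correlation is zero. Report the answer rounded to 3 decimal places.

t = r·√(n−2) / √(1−r²) with r = 0.664, n = 6
  = 0.664·√4 / √(1 − 0.440896)
  = 0.664·2.000000 / 0.747733
  = 1.328000 / 0.747733 = 1.776

1.776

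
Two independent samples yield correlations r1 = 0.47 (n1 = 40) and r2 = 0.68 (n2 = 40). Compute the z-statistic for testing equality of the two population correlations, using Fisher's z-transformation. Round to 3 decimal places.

-1.372

z1 = atanh(0.47) = 0.510070,  z2 = atanh(0.68) = 0.829114
SE = √(1/(n1−3) + 1/(n2−3)) = √(1/37 + 1/37) = √(0.0270270 + 0.0270270) = √0.0540540 = 0.232495
z = (z1 − z2)/SE = (0.510070 − 0.829114) / 0.232495 = -0.319044 / 0.232495 = -1.372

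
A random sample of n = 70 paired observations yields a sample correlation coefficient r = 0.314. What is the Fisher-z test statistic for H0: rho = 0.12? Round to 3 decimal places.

1.673

Fisher z: atanh(0.314) = 0.324977, atanh(0.12) = 0.120581
z = (z_r − z_0)·√(n−3) = (0.324977 − 0.120581)·√67 = 0.204396 · 8.185353 = 1.673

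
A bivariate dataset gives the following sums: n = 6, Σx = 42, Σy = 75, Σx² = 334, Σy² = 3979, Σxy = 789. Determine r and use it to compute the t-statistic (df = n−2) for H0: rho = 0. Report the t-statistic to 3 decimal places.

2.316

Numerator: nΣxy − (Σx)(Σy) = 6·789 − (42)(75) = 1584
Denominator: √[(nΣx²−(Σx)²)(nΣy²−(Σy)²)]
  nΣx²−(Σx)² = 6·334 − 1764 = 240;  nΣy²−(Σy)² = 6·3979 − 5625 = 18249
  √(240·18249) = √4379760 = 2092.7876
r = 1584 / 2092.7876 = 0.7569
t = r·√(n−2)/√(1−r²) = 0.7569·√4 / √(1−0.572898) = 1.513800 / 0.653530 = 2.316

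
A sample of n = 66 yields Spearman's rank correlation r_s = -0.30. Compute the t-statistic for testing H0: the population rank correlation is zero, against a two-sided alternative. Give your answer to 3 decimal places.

-2.516

1 − r_s² = 1 − 0.0900 = 0.9100;  √(1−r_s²) = 0.953939
√(n−2) = √64 = 8.000000
t = r_s·√(n−2)/√(1−r_s²) = -0.30 · 8.000000 / 0.953939 = -2.516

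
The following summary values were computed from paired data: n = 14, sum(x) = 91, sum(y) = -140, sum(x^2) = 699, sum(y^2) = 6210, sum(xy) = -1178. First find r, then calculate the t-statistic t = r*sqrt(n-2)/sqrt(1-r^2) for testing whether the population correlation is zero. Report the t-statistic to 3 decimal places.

-1.391

Numerator: nΣxy − (Σx)(Σy) = 14·(-1178) − (91)(-140) = -3752
Denominator: √[(nΣx²−(Σx)²)(nΣy²−(Σy)²)]
  nΣx²−(Σx)² = 14·699 − 8281 = 1505;  nΣy²−(Σy)² = 14·6210 − 19600 = 67340
  √(1505·67340) = √101346700 = 10067.1098
r = -3752 / 10067.1098 = -0.3727
t = r·√(n−2)/√(1−r²) = -0.3727·√12 / √(1−0.138905) = -1.291071 / 0.927952 = -1.391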